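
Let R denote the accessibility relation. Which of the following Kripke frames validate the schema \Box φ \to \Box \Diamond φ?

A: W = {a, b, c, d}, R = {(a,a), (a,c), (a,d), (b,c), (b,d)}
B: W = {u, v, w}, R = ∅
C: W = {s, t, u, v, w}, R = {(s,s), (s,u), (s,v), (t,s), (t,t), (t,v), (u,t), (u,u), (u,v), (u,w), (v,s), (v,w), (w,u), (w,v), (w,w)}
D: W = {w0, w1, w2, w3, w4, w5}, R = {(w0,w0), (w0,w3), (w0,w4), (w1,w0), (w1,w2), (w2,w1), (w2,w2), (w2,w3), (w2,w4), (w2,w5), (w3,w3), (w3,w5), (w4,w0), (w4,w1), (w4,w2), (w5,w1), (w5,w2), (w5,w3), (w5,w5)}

Frame correspondent (Sahlqvist): \forall x \forall z (xRz \to \exists w (xRw \wedge zRw)) — i.e. a generalized confluence (Geach) condition.
A: fails — aRc but no w with aRw and cRw.
B: holds.
C: holds.
D: holds.

B, C, D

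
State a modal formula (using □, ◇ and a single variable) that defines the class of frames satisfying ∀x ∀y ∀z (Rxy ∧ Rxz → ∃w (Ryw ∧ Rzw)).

◇□ψ → □◇ψ

A defining formula is ◇□ψ → □◇ψ (the .2 axiom).
Suppose ◇□ψ→□◇ψ is valid. Take Rxy, Rxz and set V(ψ)={w : Ryw}. Then □ψ at y so ◇□ψ at x, so □◇ψ at x, so ◇ψ at z, giving w with Rzw and Ryw.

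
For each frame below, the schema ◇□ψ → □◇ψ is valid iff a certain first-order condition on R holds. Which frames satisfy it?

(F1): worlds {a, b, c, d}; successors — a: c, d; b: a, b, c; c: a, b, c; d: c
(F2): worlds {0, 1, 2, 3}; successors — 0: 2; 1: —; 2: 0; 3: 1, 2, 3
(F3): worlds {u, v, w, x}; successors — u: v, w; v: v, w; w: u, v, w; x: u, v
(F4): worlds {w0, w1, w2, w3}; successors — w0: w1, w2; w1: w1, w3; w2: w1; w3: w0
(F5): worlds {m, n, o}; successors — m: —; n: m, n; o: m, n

(F1), (F3)

Frame correspondent (Sahlqvist): ∀x ∀y ∀z (Rxy ∧ Rxz → ∃w (Ryw ∧ Rzw)) — i.e. convergence.
(F1): condition met.
(F2): fails — R32 and R31 but 2 and 1 have no common successor.
(F3): condition met.
(F4): fails — Rw1w1 and Rw1w3 but w1 and w3 have no common successor.
(F5): fails — Rnn and Rnm but n and m have no common successor.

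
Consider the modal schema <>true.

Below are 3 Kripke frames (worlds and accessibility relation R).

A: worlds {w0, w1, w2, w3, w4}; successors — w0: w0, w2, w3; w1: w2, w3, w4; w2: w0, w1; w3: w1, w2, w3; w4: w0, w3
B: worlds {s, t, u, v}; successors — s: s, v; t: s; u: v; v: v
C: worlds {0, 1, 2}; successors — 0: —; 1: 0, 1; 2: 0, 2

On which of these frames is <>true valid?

This is the axiom for seriality; its first-order frame correspondent is forall x exists y Rxy.
A: condition met.
B: condition met.
C: fails — world 0 has no successor.
Valid on: A, B.

A, B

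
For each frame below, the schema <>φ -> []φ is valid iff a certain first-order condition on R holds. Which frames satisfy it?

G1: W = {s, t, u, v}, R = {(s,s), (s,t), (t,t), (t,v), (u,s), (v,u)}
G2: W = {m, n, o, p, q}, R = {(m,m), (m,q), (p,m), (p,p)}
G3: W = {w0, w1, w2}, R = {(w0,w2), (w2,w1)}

This is the axiom for partial functionality; its first-order frame correspondent is forall x forall y forall z (Rxy & Rxz -> y = z).
G1: fails — s sees both s and t.
G2: fails — m sees both m and q.
G3: holds.

G3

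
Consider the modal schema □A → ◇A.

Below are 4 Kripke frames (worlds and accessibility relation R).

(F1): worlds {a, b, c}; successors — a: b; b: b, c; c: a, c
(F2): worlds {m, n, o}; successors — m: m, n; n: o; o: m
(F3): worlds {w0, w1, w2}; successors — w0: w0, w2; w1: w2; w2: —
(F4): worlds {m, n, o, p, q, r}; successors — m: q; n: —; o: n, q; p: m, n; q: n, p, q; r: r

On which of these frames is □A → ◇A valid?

The schema corresponds to seriality: ∀x ∃y Rxy.
(F1): holds.
(F2): holds.
(F3): fails — world w2 has no successor.
(F4): fails — world n has no successor.

(F1), (F2)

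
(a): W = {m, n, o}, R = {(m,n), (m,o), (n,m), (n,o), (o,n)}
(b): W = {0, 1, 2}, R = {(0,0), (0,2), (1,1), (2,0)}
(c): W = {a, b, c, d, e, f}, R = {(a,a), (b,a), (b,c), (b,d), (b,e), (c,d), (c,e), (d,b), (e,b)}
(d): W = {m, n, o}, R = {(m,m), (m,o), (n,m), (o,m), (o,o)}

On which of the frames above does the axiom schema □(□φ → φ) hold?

(d)

This is the axiom for shift-reflexivity; its first-order frame correspondent is ∀x ∀y (Rxy → Ryy).
(a): fails — Ron but not Rnn.
(b): fails — R02 but not R22.
(c): fails — Rbc but not Rcc.
(d): holds.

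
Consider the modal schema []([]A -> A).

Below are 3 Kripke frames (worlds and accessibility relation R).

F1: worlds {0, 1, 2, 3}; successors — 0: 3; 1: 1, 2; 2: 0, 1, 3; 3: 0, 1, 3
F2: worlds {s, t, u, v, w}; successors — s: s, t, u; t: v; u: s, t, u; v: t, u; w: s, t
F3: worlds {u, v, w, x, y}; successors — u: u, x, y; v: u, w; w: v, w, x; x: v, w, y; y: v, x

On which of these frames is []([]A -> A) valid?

none

This is the axiom for shift-reflexivity; its first-order frame correspondent is forall x forall y (Rxy -> Ryy).
F1: fails — R12 but not R22.
F2: fails — Rwt but not Rtt.
F3: fails — Ryx but not Rxx.
Valid on no frame.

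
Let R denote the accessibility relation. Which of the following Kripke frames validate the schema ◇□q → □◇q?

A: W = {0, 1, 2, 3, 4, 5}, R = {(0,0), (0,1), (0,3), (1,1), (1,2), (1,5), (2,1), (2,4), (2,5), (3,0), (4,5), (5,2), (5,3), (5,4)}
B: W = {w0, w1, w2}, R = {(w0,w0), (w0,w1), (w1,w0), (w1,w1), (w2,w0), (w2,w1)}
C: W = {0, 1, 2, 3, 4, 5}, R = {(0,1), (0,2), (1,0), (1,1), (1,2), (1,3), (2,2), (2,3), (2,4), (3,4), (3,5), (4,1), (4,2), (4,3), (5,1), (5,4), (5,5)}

Frame correspondent (Sahlqvist): ∀x ∀y ∀z (Rxy ∧ Rxz → ∃w (Ryw ∧ Rzw)) — i.e. convergence.
A: fails — R01 and R03 but 1 and 3 have no common successor.
B: ✓.
C: fails — R10 and R13 but 0 and 3 have no common successor.

B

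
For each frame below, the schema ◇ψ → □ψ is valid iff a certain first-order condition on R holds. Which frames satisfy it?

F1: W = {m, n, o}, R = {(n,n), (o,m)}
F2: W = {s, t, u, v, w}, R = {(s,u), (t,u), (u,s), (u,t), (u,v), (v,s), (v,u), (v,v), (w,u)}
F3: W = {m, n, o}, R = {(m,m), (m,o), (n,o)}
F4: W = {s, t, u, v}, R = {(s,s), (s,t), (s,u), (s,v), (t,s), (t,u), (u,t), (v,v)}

F1

The schema corresponds to partial functionality: ∀x ∀y ∀z (Rxy ∧ Rxz → y = z).
F1: condition met.
F2: fails — u sees both s and t.
F3: fails — m sees both m and o.
F4: fails — s sees both s and t.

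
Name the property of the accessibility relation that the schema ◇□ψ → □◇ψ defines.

This schema is the .2 axiom.
It corresponds to convergence: ∀x ∀y ∀z (Rxy ∧ Rxz → ∃w (Ryw ∧ Rzw)).

convergence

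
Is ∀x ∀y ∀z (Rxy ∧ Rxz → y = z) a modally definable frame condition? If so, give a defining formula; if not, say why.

Definable; ◇q → □q defines it

This is a Sahlqvist condition; the CD axiom ◇q → □q defines it.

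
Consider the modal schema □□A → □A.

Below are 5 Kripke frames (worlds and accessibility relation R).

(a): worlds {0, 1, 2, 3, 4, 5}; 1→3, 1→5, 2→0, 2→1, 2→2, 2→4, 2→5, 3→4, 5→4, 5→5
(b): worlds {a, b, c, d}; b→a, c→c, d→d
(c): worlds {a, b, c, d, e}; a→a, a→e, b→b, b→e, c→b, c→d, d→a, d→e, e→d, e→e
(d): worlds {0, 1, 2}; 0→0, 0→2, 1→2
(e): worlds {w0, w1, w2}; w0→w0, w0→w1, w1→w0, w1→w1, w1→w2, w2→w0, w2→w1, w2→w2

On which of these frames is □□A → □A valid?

(e)

Frame correspondent (Sahlqvist): ∀x ∀y (Rxy → ∃z (Rxz ∧ Rzy)) — i.e. density.
(a): fails — R34 but no z with R3z and Rz4.
(b): fails — Rba but no z with Rbz and Rza.
(c): fails — Rcd but no z with Rcz and Rzd.
(d): fails — R12 but no z with R1z and Rz2.
(e): satisfies the condition.
Valid on: (e).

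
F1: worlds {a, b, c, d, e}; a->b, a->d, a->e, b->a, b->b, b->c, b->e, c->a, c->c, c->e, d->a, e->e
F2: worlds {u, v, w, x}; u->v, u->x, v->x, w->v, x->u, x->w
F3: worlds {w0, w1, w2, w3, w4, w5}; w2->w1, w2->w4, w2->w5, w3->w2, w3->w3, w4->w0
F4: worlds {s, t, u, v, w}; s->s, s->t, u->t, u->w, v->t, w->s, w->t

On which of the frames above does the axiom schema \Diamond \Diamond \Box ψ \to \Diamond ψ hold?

none

The schema corresponds to a generalized confluence (Geach) condition: \forall x \forall y (x R^2 y \to \exists w (yRw \wedge xRw)).
F1: fails — dR²e but no w with eRw and dRw.
F2: fails — uR²x but no t with xRt and uRt.
F3: fails — w2R²w0 but no w with w0Rw and w2Rw.
F4: fails — sR²t but no w* with tRw* and sRw*.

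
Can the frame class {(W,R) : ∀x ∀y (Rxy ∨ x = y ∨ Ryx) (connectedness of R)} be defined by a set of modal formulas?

No — not modally definable

If a class were modally definable it would be closed under disjoint unions (Goldblatt–Thomason).
Take 2 disjoint single-world reflexive frames: each is trivially connected, but their disjoint union has 2 worlds with no edge between distinct components, so it is not connected.
Hence connectedness of R is not modally definable.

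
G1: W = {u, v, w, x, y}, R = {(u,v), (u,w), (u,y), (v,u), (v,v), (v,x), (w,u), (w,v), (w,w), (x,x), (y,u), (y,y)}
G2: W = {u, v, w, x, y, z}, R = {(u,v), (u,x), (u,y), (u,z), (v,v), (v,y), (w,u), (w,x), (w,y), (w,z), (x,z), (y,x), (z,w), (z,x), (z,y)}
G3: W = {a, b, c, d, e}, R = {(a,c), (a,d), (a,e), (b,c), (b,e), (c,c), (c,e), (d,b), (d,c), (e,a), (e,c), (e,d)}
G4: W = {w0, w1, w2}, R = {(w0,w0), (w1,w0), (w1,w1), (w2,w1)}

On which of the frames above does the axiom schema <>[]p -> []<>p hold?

Frame correspondent (Sahlqvist): forall x forall y forall z (Rxy & Rxz -> exists w (Ryw & Rzw)) — i.e. convergence.
G1: fails — Rvu and Rvx but u and x have no common successor.
G2: fails — Ruv and Rux but v and x have no common successor.
G3: condition met.
G4: condition met.

G3, G4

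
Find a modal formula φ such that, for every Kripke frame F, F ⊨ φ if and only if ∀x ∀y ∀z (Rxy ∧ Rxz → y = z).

◇r → □r

The condition is partial functionality. The CD schema ◇r → □r defines it.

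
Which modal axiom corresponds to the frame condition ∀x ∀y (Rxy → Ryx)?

This is symmetry; the standard corresponding axiom is B: s → □◇s.
Suppose s→□◇s is valid. Take Rxy and set V(s)={x}. Then s at x, so □◇s at x, so ◇s at y, so some z with Ryz has s; z=x, i.e. Ryx.

s → □◇s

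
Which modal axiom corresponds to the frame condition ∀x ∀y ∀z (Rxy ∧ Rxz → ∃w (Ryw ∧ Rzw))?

◇□s → □◇s

A defining formula is ◇□s → □◇s (the .2 axiom).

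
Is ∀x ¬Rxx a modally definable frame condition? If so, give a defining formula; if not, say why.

Not modally definable

If a class were modally definable it would be closed under surjective bounded morphisms (Goldblatt–Thomason).
The 2-cycle (worlds a,b with a→b→a) is irreflexive, and the map sending every world to a single reflexive point • is a surjective bounded morphism (forth: every edge maps to (•,•); back: every world has a successor). So any modal formula valid on the 2-cycle is also valid on the reflexive point, which is not irreflexive.
Hence irreflexivity is not modally definable.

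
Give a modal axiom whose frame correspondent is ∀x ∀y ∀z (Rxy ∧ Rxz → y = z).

◇r → □r

The condition is partial functionality. The CD schema ◇r → □r defines it.
Suppose ◇r→□r is valid. Take Rxy, Rxz and set V(r)={y}. Then ◇r at x, so □r at x, so r at z, i.e. z=y.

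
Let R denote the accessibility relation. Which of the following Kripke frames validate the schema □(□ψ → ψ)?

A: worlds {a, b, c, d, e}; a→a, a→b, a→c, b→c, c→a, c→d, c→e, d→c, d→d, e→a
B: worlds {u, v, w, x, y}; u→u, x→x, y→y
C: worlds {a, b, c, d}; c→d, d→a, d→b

The schema corresponds to shift-reflexivity: ∀x ∀y (Rxy → Ryy).
A: fails — Rbc but not Rcc.
B: holds.
C: fails — Rdb but not Rbb.
Valid on: B.

B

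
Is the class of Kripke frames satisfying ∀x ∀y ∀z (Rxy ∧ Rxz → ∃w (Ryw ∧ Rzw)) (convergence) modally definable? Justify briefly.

Definable; ◇□q → □◇q defines it

The condition is convergence. A defining modal formula is ◇□q → □◇q.
Suppose ◇□q→□◇q is valid. Take Rxy, Rxz and set V(q)={w : Ryw}. Then □q at y so ◇□q at x, so □◇q at x, so ◇q at z, giving w with Rzw and Ryw.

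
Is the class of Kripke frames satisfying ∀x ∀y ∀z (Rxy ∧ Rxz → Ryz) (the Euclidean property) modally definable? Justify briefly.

Yes, by ◇q → □◇q

This is a Sahlqvist condition; the 5 axiom ◇q → □◇q defines it.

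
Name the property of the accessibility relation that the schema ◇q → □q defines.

Suppose ◇q→□q is valid. Take Rxy, Rxz and set V(q)={y}. Then ◇q at x, so □q at x, so q at z, i.e. z=y.

Partial functionality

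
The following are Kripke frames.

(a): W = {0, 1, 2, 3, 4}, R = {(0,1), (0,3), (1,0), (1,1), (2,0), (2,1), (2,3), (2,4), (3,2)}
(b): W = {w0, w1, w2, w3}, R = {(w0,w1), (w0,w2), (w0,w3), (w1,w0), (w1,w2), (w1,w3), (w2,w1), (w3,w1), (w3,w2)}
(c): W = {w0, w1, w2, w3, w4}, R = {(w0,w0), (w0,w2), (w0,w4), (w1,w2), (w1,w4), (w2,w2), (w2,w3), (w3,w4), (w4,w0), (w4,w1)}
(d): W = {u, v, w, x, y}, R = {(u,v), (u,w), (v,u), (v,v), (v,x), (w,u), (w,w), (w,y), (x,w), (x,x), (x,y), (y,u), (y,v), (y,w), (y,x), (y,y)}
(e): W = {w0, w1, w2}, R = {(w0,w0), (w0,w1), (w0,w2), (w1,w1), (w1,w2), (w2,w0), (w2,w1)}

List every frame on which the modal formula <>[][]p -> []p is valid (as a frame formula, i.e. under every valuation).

Frame correspondent (Sahlqvist): forall x forall y forall z ((xRy & xRz) -> exists w (y R^2 w & z = w)) — i.e. a generalized confluence (Geach) condition.
(a): fails — 2R0, 2R3 but no w with 0R²w and 3=w.
(b): fails — w0Rw2, w0Rw1 but no w with w2R²w and w1=w.
(c): fails — w0Rw2, w0Rw0 but no w with w2R²w and w0=w.
(d): holds.
(e): holds.
Valid on: (d), (e).

(d), (e)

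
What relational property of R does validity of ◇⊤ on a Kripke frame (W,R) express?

◇⊤ holds at w iff w has a successor, so frame-validity of ◇⊤ is exactly seriality. Equivalently via □p → ◇p:
Suppose □p→◇p is valid. At any x set V(p)=W. Then □p at x, so ◇p at x, so x has a successor.

seriality: ∀x ∃y Rxy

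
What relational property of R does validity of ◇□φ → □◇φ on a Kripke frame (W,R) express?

convergence: ∀x ∀y ∀z (Rxy ∧ Rxz → ∃w (Ryw ∧ Rzw))

Suppose ◇□φ→□◇φ is valid. Take Rxy, Rxz and set V(φ)={w : Ryw}. Then □φ at y so ◇□φ at x, so □◇φ at x, so ◇φ at z, giving w with Rzw and Ryw.
The converse is a direct semantic check.
So the correspondent is convergence.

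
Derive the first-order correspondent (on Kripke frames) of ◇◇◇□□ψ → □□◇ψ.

∀x ∀y ∀z ((xR³y ∧ xR²z) → ∃w (yR²w ∧ zRw))

This is a Sahlqvist (Geach-type) schema ◇^3□^2ψ → □^2◇^1ψ.
Minimal-valuation argument: fix x; take any y with xR^3y and any z with xR^2z. Set V(ψ) to the set of worlds R-reachable from y in exactly 2 steps. Then □^2ψ holds at y, so the antecedent holds at x; validity forces ◇^1ψ at z, giving a w with zR^1w and yR^2w.
First-order correspondent: ∀x ∀y ∀z ((xR³y ∧ xR²z) → ∃w (yR²w ∧ zRw)).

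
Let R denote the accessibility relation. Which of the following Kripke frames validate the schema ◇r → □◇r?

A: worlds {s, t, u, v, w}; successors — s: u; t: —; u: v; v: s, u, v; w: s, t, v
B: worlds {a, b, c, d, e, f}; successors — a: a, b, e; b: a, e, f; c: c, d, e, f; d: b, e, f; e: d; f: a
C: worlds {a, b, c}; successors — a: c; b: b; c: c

The schema corresponds to the Euclidean property: ∀x ∀y ∀z (Rxy ∧ Rxz → Ryz).
A: fails — Rsu and Rsu but not Ruu.
B: fails — Rab and Rab but not Rbb.
C: ✓.
Valid on: C.

C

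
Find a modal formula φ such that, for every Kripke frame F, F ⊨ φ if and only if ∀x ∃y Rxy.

This is seriality; the standard corresponding axiom is D: □p → ◇p.

□p → ◇p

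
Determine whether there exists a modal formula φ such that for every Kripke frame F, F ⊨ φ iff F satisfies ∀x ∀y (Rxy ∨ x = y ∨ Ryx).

Not modally definable

Modal frame validity is preserved under disjoint unions.
Take 2 disjoint single-world reflexive frames: each is trivially connected, but their disjoint union has 2 worlds with no edge between distinct components, so it is not connected.
So the class is not modally definable.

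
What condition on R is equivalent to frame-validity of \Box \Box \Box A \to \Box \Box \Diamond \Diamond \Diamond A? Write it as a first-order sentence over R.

This is a Sahlqvist (Geach-type) schema ◇^0□^3A → □^2◇^3A.
First-order correspondent: \forall x \forall z (x R^2 z \to \exists w (x R^3 w \wedge z R^3 w)).

\forall x \forall z (x R^2 z \to \exists w (x R^3 w \wedge z R^3 w))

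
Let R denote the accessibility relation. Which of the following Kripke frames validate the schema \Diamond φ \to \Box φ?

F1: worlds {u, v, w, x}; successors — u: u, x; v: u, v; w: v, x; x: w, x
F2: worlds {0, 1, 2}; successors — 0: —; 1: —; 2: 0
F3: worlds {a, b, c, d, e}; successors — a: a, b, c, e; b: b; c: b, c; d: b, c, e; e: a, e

Frame correspondent (Sahlqvist): \forall x \forall y \forall z (Rxy \wedge Rxz \to y = z) — i.e. partial functionality.
F1: fails — u sees both u and x.
F2: condition met.
F3: fails — a sees both a and b.

F2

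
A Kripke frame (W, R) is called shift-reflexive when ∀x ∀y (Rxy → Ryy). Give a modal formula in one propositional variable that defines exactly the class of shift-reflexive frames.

□(□s → s)

A defining formula is □(□s → s) (the T□ axiom).
Suppose □(□s→s) is valid. Take Rxy and set V(s)={w : Ryw}. Then at y, □s holds; since □(□s→s) at x, □s→s at y, so s at y, i.e. Ryy.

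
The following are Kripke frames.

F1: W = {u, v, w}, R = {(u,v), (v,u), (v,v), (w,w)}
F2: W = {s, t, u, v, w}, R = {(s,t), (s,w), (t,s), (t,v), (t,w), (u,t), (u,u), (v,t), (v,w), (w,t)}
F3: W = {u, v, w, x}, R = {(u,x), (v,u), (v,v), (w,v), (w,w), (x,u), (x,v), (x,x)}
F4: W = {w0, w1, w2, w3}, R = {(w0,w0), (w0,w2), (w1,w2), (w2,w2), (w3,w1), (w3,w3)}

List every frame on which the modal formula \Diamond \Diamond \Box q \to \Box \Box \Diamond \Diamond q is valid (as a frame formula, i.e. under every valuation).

This is the axiom for a generalized confluence (Geach) condition; its first-order frame correspondent is \forall x \forall y \forall z ((x R^2 y \wedge x R^2 z) \to \exists w (yRw \wedge z R^2 w)).
F1: ✓.
F2: fails — sR²w, sR²w but no w* with wRw* and wR²w*.
F3: fails — wR²u, wR²w but no t with uRt and wR²t.
F4: fails — w3R²w3, w3R²w1 but no w with w3Rw and w1R²w.

F1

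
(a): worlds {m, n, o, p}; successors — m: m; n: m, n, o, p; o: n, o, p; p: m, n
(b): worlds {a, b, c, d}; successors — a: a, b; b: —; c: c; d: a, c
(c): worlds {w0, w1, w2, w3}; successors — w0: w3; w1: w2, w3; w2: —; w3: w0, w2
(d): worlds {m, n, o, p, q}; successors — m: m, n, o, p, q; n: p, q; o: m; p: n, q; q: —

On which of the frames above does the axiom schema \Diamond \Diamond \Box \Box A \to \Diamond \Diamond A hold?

The schema corresponds to a generalized confluence (Geach) condition: \forall x \forall y (x R^2 y \to \exists w (y R^2 w \wedge x R^2 w)).
(a): satisfies the condition.
(b): fails — aR²b but no w with bR²w and aR²w.
(c): fails — w0R²w2 but no w with w2R²w and w0R²w.
(d): fails — mR²q but no w with qR²w and mR²w.
Valid on: (a).

(a)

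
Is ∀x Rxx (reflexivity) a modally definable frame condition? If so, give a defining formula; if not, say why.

Yes: it is reflexivity, defined by the T schema □p → p.
Suppose □p→p is valid. At any x set V(p)={w : Rxw}. Then □p holds at x, so p holds at x, i.e. Rxx.

Definable; □p → p defines it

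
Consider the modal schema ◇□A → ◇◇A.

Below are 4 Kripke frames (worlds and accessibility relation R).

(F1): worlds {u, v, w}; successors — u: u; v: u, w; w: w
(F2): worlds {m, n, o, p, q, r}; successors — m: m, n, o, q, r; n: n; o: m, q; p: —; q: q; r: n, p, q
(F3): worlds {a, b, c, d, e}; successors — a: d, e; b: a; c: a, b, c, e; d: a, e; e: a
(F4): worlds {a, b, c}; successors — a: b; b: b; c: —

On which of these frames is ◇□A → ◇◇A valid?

(F1), (F3), (F4)

The schema corresponds to a generalized confluence (Geach) condition: ∀x ∀y (xRy → ∃w (yRw ∧ xR²w)).
(F1): satisfies the condition.
(F2): fails — rRp but no w with pRw and rR²w.
(F3): satisfies the condition.
(F4): satisfies the condition.
Valid on: (F1), (F3), (F4).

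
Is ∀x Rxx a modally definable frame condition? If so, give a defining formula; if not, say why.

The condition is reflexivity. A defining modal formula is □q → q.
Suppose □q→q is valid. At any x set V(q)={w : Rxw}. Then □q holds at x, so q holds at x, i.e. Rxx.

Yes, by □q → q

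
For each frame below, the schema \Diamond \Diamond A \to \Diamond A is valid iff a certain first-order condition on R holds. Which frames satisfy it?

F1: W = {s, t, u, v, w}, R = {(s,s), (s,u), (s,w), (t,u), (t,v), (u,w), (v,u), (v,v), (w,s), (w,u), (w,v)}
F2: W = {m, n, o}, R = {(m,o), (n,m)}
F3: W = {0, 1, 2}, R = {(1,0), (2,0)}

The schema corresponds to transitivity: \forall x \forall y \forall z (Rxy \wedge Ryz \to Rxz).
F1: fails — Ruw and Rwu but not Ruu.
F2: fails — Rnm and Rmo but not Rno.
F3: ✓.

F3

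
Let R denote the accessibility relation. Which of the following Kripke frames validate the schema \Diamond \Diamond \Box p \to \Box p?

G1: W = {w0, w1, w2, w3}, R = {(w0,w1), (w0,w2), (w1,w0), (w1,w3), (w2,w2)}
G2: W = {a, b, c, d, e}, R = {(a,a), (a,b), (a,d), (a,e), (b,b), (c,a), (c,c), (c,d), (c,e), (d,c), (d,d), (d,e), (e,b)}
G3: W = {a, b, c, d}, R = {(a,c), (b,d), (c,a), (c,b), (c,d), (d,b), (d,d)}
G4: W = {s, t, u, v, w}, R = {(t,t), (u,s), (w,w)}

G4

The schema corresponds to a generalized confluence (Geach) condition: \forall x \forall y \forall z ((x R^2 y \wedge xRz) \to \exists w (yRw \wedge z = w)).
G1: fails — w0R²w2, w0Rw1 but no w with w2Rw and w1=w.
G2: fails — aR²b, aRa but no w with bRw and a=w.
G3: fails — aR²b, aRc but no w with bRw and c=w.
G4: condition met.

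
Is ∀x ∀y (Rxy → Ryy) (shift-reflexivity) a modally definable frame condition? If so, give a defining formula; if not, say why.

Definable; □(□p → p) defines it

The condition is shift-reflexivity. A defining modal formula is □(□p → p).
Suppose □(□p→p) is valid. Take Rxy and set V(p)={w : Ryw}. Then at y, □p holds; since □(□p→p) at x, □p→p at y, so p at y, i.e. Ryy.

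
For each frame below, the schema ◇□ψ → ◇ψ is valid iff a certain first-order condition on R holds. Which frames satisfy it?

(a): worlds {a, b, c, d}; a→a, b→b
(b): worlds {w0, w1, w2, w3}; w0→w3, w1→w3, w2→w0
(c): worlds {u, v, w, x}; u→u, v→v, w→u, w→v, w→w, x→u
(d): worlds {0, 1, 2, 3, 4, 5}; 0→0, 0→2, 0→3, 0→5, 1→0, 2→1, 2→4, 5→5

(a), (c)

The schema corresponds to a generalized confluence (Geach) condition: ∀x ∀y (xRy → ∃w (yRw ∧ xRw)).
(a): ✓.
(b): fails — w0Rw3 but no w with w3Rw and w0Rw.
(c): ✓.
(d): fails — 0R2 but no w with 2Rw and 0Rw.
Valid on: (a), (c).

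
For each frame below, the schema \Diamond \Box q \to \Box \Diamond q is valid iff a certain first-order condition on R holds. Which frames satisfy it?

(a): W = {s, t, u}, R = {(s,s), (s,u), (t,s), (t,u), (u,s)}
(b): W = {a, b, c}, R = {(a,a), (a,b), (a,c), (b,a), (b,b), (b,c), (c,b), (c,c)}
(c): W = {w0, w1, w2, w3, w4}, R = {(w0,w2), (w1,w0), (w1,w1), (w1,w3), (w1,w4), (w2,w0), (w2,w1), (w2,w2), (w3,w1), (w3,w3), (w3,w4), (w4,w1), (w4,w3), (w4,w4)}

(a), (b)

This is the axiom for convergence; its first-order frame correspondent is \forall x \forall y \forall z (Rxy \wedge Rxz \to \exists w (Ryw \wedge Rzw)).
(a): satisfies the condition.
(b): satisfies the condition.
(c): fails — Rw1w1 and Rw1w0 but w1 and w0 have no common successor.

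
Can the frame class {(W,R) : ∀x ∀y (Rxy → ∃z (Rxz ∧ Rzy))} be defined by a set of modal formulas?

Yes — defined by □□p → □p

Yes: it is density, defined by the C4 schema □□p → □p.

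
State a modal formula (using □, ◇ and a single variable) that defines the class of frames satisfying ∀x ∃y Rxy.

□r → ◇r

The condition is seriality. The D schema □r → ◇r defines it.
Suppose □r→◇r is valid. At any x set V(r)=W. Then □r at x, so ◇r at x, so x has a successor.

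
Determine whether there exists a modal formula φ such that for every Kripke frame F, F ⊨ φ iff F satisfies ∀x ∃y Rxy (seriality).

Definable; □p → ◇p defines it

The condition is seriality. A defining modal formula is □p → ◇p.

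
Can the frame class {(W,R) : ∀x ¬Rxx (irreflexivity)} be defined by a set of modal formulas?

No — not modally definable

Modal frame validity is preserved under surjective bounded morphisms.
The 4-cycle (worlds 0,1,2,3 with 0→1→2→3→0) is irreflexive, and the map sending every world to a single reflexive point • is a surjective bounded morphism (forth: every edge maps to (•,•); back: every world has a successor). So any modal formula valid on the 4-cycle is also valid on the reflexive point, which is not irreflexive.
Hence irreflexivity is not modally definable.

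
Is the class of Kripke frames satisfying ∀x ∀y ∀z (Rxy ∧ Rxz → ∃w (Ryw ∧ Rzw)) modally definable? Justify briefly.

The condition is convergence. A defining modal formula is ◇□p → □◇p.

Definable; ◇□p → □◇p defines it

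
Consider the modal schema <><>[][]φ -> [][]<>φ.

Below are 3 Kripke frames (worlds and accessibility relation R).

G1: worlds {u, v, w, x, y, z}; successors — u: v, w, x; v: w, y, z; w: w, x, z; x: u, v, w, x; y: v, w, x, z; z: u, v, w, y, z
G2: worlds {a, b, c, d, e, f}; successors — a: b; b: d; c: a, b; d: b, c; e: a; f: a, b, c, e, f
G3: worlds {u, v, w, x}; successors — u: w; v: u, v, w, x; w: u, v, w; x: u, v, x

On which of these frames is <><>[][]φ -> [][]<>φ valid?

G1, G3

Frame correspondent (Sahlqvist): forall x forall y forall z ((x R^2 y & x R^2 z) -> exists w (y R^2 w & zRw)) — i.e. a generalized confluence (Geach) condition.
G1: ✓.
G2: fails — bR²b, bR²b but no w with bR²w and bRw.
G3: ✓.
Valid on: G1, G3.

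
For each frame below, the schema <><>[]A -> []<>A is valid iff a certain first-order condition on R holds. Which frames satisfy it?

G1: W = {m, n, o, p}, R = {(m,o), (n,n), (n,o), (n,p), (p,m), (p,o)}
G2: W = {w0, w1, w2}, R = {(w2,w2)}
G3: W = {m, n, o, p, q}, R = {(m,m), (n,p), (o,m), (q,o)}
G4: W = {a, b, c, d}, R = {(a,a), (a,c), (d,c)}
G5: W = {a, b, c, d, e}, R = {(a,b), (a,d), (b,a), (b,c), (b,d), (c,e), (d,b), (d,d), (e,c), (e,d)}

Frame correspondent (Sahlqvist): forall x forall y forall z ((x R^2 y & xRz) -> exists w (yRw & zRw)) — i.e. a generalized confluence (Geach) condition.
G1: fails — nR²m, nRo but no w with mRw and oRw.
G2: condition met.
G3: condition met.
G4: fails — aR²a, aRc but no w with aRw and cRw.
G5: fails — aR²c, aRb but no w with cRw and bRw.
Valid on: G2, G3.

G2, G3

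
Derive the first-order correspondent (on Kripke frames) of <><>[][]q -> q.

forall x forall y (x R^2 y -> exists w (y R^2 w & x = w))

This is a Sahlqvist (Geach-type) schema ◇^2□^2q → □^0◇^0q.
Minimal-valuation argument: fix x; take any y with xR^2y and any z with xR^0z. Set V(q) to the set of worlds R-reachable from y in exactly 2 steps. Then □^2q holds at y, so the antecedent holds at x; validity forces ◇^0q at z, giving a w with zR^0w and yR^2w.
First-order correspondent: forall x forall y (x R^2 y -> exists w (y R^2 w & x = w)).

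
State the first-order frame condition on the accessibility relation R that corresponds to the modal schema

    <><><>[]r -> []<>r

This is a Sahlqvist (Geach-type) schema ◇^3□^1r → □^1◇^1r.
Minimal-valuation argument: fix x; take any y with xR^3y and any z with xR^1z. Set V(r) to the set of worlds R-reachable from y in exactly 1 step. Then □^1r holds at y, so the antecedent holds at x; validity forces ◇^1r at z, giving a w with zR^1w and yR^1w.
First-order correspondent: forall x forall y forall z ((x R^3 y & xRz) -> exists w (yRw & zRw)).

forall x forall y forall z ((x R^3 y & xRz) -> exists w (yRw & zRw))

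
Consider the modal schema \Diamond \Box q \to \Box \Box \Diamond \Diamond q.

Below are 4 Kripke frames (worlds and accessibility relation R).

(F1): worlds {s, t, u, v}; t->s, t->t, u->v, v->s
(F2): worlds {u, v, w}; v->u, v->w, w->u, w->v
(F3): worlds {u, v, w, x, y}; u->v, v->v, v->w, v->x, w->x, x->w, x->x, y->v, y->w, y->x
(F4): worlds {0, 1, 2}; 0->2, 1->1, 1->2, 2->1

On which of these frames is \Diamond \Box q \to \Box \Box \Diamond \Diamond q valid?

This is the axiom for a generalized confluence (Geach) condition; its first-order frame correspondent is \forall x \forall y \forall z ((xRy \wedge x R^2 z) \to \exists w (yRw \wedge z R^2 w)).
(F1): fails — tRs, tR²s but no w with sRw and sR²w.
(F2): fails — vRu, vR²u but no t with uRt and uR²t.
(F3): condition met.
(F4): condition met.

(F3), (F4)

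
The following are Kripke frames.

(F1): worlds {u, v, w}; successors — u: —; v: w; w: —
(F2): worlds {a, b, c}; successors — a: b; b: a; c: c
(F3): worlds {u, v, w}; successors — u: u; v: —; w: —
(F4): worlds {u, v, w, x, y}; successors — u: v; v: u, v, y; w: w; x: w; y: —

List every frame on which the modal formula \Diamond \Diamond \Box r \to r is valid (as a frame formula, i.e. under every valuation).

This is the axiom for a generalized confluence (Geach) condition; its first-order frame correspondent is \forall x \forall y (x R^2 y \to \exists w (yRw \wedge x = w)).
(F1): holds.
(F2): fails — aR²a but no w with aRw and a=w.
(F3): holds.
(F4): fails — uR²u but no t with uRt and u=t.

(F1), (F3)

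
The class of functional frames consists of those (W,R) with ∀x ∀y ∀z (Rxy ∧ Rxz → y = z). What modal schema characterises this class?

◇p → □p

A defining formula is ◇p → □p (the CD axiom).
Suppose ◇p→□p is valid. Take Rxy, Rxz and set V(p)={y}. Then ◇p at x, so □p at x, so p at z, i.e. z=y.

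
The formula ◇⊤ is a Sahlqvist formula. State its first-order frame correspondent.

This schema is equivalent to the D axiom □φ → ◇φ.
It corresponds to seriality: ∀x ∃y Rxy.

seriality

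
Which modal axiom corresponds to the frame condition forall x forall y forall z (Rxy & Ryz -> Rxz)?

This is transitivity; the standard corresponding axiom is 4: □s → □□s.
Suppose □s→□□s is valid. Take Rxy, Ryz and set V(s)={w : Rxw}. Then □s at x, so □□s at x, so □s at y, so s at z, i.e. Rxz.

□s → □□s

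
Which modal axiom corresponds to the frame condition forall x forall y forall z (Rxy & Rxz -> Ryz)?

◇ψ → □◇ψ

The condition is the Euclidean property. The 5 schema ◇ψ → □◇ψ defines it.
Suppose ◇ψ→□◇ψ is valid. Take Rxy, Rxz and set V(ψ)={y}. Then ◇ψ at x, so □◇ψ at x, so ◇ψ at z, so some w with Rzw has ψ; w=y, i.e. Rzy. By symmetry of the argument, Ryz.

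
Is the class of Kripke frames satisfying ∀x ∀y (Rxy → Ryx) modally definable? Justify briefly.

The condition is symmetry. A defining modal formula is p → □◇p.
Suppose p→□◇p is valid. Take Rxy and set V(p)={x}. Then p at x, so □◇p at x, so ◇p at y, so some z with Ryz has p; z=x, i.e. Ryx.

Definable; p → □◇p defines it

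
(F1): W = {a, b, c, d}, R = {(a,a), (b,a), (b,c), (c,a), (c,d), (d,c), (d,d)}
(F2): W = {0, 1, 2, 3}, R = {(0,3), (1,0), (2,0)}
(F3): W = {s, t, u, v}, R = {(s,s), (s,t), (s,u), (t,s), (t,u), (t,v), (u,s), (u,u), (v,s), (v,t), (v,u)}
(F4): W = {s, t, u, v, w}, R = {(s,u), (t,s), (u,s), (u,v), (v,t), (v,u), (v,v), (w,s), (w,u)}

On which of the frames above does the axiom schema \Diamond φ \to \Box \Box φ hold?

Frame correspondent (Sahlqvist): \forall x \forall y \forall z ((xRy \wedge x R^2 z) \to \exists w (y = w \wedge z = w)) — i.e. a generalized confluence (Geach) condition.
(F1): fails — bRa, bR²d but a ≠ d.
(F2): fails — 1R0, 1R²3 but 0 ≠ 3.
(F3): fails — sRs, sR²t but s ≠ t.
(F4): fails — sRu, sR²s but u ≠ s.

none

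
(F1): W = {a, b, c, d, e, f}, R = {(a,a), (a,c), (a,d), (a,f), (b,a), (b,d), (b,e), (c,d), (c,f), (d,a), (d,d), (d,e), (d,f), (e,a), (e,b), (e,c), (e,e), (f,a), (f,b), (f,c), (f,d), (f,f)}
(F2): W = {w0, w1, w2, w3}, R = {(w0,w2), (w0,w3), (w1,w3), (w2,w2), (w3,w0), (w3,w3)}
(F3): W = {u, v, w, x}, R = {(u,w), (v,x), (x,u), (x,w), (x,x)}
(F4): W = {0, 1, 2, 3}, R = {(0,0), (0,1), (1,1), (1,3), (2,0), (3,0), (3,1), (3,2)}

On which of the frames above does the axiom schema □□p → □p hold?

Frame correspondent (Sahlqvist): ∀x ∀y (Rxy → ∃z (Rxz ∧ Rzy)) — i.e. density.
(F1): holds.
(F2): holds.
(F3): fails — Ruw but no z with Ruz and Rzw.
(F4): fails — R32 but no z with R3z and Rz2.

(F1), (F2)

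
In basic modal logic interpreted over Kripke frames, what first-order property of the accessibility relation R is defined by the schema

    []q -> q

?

reflexivity: forall x Rxx

This is the T axiom.
Its frame correspondent is reflexivity — forall x Rxx.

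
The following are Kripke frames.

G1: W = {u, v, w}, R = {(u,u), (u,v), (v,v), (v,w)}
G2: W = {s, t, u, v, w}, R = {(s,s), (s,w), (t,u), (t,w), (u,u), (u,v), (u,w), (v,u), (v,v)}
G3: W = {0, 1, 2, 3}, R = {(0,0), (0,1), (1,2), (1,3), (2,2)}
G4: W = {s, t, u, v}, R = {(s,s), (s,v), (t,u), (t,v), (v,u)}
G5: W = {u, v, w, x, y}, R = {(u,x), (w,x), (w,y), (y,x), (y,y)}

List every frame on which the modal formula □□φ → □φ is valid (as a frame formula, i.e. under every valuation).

The schema corresponds to density: ∀x ∀y (Rxy → ∃z (Rxz ∧ Rzy)).
G1: ✓.
G2: ✓.
G3: fails — R13 but no z with R1z and Rz3.
G4: fails — Rtv but no z with Rtz and Rzv.
G5: fails — Rux but no z with Ruz and Rzx.
Valid on: G1, G2.

G1, G2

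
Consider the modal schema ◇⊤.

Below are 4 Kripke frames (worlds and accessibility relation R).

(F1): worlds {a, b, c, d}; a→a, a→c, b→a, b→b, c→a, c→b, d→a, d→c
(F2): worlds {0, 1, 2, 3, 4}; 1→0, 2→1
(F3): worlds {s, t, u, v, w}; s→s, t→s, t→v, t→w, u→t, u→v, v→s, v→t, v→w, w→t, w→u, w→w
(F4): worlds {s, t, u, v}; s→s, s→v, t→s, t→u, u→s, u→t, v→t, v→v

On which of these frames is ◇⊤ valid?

This is the axiom for seriality; its first-order frame correspondent is ∀x ∃y Rxy.
(F1): condition met.
(F2): fails — world 0 has no successor.
(F3): condition met.
(F4): condition met.

(F1), (F3), (F4)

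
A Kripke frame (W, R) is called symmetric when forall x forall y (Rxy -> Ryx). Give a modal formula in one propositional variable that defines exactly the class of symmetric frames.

ψ → □◇ψ

A defining formula is ψ → □◇ψ (the B axiom).
Suppose ψ→□◇ψ is valid. Take Rxy and set V(ψ)={x}. Then ψ at x, so □◇ψ at x, so ◇ψ at y, so some z with Ryz has ψ; z=x, i.e. Ryx.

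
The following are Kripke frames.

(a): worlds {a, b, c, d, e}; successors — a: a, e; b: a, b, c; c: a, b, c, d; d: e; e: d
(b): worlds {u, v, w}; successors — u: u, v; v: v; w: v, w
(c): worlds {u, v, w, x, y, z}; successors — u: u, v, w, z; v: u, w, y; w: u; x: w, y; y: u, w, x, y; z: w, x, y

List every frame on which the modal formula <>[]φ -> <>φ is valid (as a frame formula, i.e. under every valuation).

This is the axiom for a generalized confluence (Geach) condition; its first-order frame correspondent is forall x forall y (xRy -> exists w (yRw & xRw)).
(a): fails — aRe but no w with eRw and aRw.
(b): condition met.
(c): fails — xRw but no t with wRt and xRt.

(b)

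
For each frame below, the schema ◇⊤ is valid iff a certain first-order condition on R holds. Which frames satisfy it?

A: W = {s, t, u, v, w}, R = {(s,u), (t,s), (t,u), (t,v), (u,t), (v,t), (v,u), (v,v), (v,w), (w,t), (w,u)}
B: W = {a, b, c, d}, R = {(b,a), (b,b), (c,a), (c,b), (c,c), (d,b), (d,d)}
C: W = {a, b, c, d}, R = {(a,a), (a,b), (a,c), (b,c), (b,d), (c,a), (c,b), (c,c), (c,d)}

A

This is the axiom for seriality; its first-order frame correspondent is ∀x ∃y Rxy.
A: satisfies the condition.
B: fails — world a has no successor.
C: fails — world d has no successor.
Valid on: A.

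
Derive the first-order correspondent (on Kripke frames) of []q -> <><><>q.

forall x exists w (xRw & x R^3 w)

This is a Sahlqvist (Geach-type) schema ◇^0□^1q → □^0◇^3q.
First-order correspondent: forall x exists w (xRw & x R^3 w).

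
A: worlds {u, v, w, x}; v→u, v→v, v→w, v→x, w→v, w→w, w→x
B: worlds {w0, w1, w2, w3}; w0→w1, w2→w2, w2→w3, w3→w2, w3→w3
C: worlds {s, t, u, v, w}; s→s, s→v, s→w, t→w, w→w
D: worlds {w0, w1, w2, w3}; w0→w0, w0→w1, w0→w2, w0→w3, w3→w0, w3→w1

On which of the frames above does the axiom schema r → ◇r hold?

none

The schema corresponds to reflexivity: ∀x Rxx.
A: fails — world u does not see itself.
B: fails — world w0 does not see itself.
C: fails — world t does not see itself.
D: fails — world w1 does not see itself.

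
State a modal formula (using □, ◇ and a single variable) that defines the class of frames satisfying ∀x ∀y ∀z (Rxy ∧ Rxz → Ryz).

A defining formula is ◇p → □◇p (the 5 axiom).
Suppose ◇p→□◇p is valid. Take Rxy, Rxz and set V(p)={y}. Then ◇p at x, so □◇p at x, so ◇p at z, so some w with Rzw has p; w=y, i.e. Rzy. By symmetry of the argument, Ryz.

◇p → □◇p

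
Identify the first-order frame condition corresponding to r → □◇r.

Suppose r→□◇r is valid. Take Rxy and set V(r)={x}. Then r at x, so □◇r at x, so ◇r at y, so some z with Ryz has r; z=x, i.e. Ryx.
The converse is a direct semantic check.
So the correspondent is symmetry.

symmetry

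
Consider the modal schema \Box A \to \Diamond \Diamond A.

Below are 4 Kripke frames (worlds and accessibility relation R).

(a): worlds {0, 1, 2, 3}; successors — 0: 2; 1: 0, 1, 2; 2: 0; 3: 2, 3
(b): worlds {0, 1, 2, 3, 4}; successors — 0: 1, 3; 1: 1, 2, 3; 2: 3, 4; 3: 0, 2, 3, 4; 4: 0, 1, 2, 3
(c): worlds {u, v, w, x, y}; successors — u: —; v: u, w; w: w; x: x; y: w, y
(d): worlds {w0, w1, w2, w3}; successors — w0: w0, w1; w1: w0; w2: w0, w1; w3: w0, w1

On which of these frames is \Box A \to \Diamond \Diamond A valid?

(b), (d)

The schema corresponds to a generalized confluence (Geach) condition: \forall x \exists w (xRw \wedge x R^2 w).
(a): fails — at 0 but no w with 0Rw and 0R²w.
(b): ✓.
(c): fails — at u but no t with uRt and uR²t.
(d): ✓.
Valid on: (b), (d).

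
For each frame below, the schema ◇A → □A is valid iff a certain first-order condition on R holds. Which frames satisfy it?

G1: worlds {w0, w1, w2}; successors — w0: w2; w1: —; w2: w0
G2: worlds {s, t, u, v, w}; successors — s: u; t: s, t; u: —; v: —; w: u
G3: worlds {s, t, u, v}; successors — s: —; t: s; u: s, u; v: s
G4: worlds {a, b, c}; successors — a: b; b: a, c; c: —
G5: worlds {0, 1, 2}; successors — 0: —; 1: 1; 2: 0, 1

Frame correspondent (Sahlqvist): ∀x ∀y ∀z (Rxy ∧ Rxz → y = z) — i.e. partial functionality.
G1: ✓.
G2: fails — t sees both s and t.
G3: fails — u sees both s and u.
G4: fails — b sees both a and c.
G5: fails — 2 sees both 0 and 1.
Valid on: G1.

G1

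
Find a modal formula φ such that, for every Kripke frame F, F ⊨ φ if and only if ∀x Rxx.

□s → s

This is reflexivity; the standard corresponding axiom is T: □s → s.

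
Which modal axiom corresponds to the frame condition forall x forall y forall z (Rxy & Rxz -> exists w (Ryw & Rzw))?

◇□p → □◇p

This is convergence; the standard corresponding axiom is .2: ◇□p → □◇p.
Suppose ◇□p→□◇p is valid. Take Rxy, Rxz and set V(p)={w : Ryw}. Then □p at y so ◇□p at x, so □◇p at x, so ◇p at z, giving w with Rzw and Ryw.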